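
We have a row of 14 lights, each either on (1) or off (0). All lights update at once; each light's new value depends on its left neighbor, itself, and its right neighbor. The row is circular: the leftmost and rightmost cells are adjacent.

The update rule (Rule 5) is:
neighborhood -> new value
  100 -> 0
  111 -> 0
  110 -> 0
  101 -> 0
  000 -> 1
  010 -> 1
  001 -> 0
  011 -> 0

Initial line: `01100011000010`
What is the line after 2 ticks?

11101011000010

tick 1: 00001000011010
tick 2: 11101011000010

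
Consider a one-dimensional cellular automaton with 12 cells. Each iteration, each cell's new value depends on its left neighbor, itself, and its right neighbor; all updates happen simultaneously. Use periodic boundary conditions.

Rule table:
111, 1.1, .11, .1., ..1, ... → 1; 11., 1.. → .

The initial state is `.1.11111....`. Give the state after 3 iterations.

iteration 1: 1111111..111
iteration 2: 111111..1111
iteration 3: 11111..11111

11111..11111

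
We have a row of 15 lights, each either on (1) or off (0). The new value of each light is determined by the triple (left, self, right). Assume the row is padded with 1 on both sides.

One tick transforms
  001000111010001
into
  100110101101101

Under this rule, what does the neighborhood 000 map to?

At position 4 the neighborhood is 000; the next row has 1 there.

1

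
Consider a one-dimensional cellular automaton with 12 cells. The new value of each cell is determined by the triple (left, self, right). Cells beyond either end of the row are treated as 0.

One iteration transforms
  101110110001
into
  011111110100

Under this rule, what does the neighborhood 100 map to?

At position 8 the neighborhood is 100; the next row has 0 there.

0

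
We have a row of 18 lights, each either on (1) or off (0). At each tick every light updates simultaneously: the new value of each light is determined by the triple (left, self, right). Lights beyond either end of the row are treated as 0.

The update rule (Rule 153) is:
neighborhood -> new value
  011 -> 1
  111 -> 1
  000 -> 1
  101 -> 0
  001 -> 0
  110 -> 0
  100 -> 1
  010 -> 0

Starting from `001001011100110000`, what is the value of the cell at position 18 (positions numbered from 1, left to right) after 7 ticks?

1

100100011010101111
010011010000001110
001010001111101101
100001101111001000
011101001110100111
011000101100010110
010110001011000101
position 18 holds 1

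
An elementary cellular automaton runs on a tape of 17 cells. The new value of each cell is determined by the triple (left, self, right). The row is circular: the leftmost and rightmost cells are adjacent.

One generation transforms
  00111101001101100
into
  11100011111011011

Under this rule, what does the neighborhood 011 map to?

At position 2 the neighborhood is 011; the next row has 1 there.

1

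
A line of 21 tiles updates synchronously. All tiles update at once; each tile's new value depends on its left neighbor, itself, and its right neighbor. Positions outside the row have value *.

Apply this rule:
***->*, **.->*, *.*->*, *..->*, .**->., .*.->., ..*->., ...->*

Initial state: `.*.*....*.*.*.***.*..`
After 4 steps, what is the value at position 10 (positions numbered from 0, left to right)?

*.*.***..*.*.*.***.*.
**.*.***..*.*.*.***.*
***.*.***..*.*.*.***.
****.*.***..*.*.*.***
position 10 holds .

.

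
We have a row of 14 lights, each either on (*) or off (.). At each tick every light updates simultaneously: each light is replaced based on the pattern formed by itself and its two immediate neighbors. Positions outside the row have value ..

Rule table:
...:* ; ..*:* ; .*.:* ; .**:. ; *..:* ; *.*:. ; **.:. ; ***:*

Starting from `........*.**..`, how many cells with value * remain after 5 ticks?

*********...**
.*******.***..
*.*****...*.**
*..***.****...
***.*...**.***
count of *: 9

9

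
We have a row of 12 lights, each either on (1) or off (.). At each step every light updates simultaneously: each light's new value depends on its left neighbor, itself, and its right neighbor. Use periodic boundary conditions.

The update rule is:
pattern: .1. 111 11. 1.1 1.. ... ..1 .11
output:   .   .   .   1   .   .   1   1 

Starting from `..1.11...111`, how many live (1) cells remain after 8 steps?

step 1: .1.11...11..
step 2: 1.11...11...
step 3: .11...11...1
step 4: 11...11...1.
step 5: 1...11...1.1
step 6: ...11...1.11
step 7: ..11...1.11.
step 8: .11...1.11..
count of 1: 5

5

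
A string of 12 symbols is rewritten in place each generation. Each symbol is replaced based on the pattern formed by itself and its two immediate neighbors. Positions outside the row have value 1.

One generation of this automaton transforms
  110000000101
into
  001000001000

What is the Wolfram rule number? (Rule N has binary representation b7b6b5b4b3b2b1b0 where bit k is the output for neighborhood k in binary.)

position 0: 111 → 0  (bit 7 = 0)
position 1: 110 → 0  (bit 6 = 0)
position 10: 101 → 0  (bit 5 = 0)
position 2: 100 → 1  (bit 4 = 1)
position 11: 011 → 0  (bit 3 = 0)
position 9: 010 → 0  (bit 2 = 0)
position 8: 001 → 1  (bit 1 = 1)
position 3: 000 → 0  (bit 0 = 0)
bits b7..b0 = 00010010 = 18

18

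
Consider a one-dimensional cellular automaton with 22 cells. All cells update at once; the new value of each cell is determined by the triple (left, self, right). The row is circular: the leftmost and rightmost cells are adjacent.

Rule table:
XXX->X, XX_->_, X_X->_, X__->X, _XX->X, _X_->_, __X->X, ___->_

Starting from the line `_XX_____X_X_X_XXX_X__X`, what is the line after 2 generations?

X___X_X_X____XX_X_XX_X

_X_X___X______XX___XX_
X___X_X_X____XX_X_XX_X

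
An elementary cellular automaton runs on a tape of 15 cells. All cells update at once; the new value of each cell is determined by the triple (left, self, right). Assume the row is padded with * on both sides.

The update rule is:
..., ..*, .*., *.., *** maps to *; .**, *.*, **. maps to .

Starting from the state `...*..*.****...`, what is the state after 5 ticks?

***...**....***

tick 1: *******..**.***
tick 2: ******.**....**
tick 3: *****....****.*
tick 4: ****.****.**...
tick 5: ***...**....***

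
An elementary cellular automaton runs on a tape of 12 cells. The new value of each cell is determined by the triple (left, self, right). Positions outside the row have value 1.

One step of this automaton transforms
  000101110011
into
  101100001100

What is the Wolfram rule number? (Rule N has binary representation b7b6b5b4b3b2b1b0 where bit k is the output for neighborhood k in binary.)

22

position 6: 111 → 0  (bit 7 = 0)
position 7: 110 → 0  (bit 6 = 0)
position 4: 101 → 0  (bit 5 = 0)
position 0: 100 → 1  (bit 4 = 1)
position 5: 011 → 0  (bit 3 = 0)
position 3: 010 → 1  (bit 2 = 1)
position 2: 001 → 1  (bit 1 = 1)
position 1: 000 → 0  (bit 0 = 0)
bits b7..b0 = 00010110 = 22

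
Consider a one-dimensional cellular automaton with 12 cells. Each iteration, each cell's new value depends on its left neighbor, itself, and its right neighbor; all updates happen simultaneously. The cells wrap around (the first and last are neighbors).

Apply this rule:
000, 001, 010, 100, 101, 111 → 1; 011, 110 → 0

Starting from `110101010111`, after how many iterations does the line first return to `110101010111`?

4

101111111011
010111110101
111011101111
110101010111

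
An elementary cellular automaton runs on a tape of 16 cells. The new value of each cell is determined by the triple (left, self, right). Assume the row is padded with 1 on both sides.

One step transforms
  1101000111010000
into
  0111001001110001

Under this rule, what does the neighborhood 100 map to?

0

At position 4 the neighborhood is 100; the next row has 0 there.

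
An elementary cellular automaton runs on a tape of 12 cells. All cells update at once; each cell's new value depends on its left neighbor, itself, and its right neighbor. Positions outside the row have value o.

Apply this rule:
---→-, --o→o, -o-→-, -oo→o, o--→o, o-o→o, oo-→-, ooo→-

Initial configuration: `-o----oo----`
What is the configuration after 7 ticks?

ooo-oo-oo-oo

o-o--oo-o--o
-o-ooo-o-ooo
o-oo--o-oo--
-oo-oo-oo-oo
oo-oo-oo-oo-
--oo-oo-oo-o
ooo-oo-oo-oo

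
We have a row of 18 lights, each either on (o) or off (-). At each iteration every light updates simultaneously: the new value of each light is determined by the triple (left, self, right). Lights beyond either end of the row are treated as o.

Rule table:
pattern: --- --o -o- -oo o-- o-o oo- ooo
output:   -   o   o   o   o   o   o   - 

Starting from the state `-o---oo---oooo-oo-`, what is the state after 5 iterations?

ooo-oooooo-oo-----

iteration 1: ooo-oooo-oo--ooooo
iteration 2: --ooo--ooooooo----
iteration 3: ooo-oooo-----oo--o
iteration 4: --ooo--oo---oooooo
iteration 5: ooo-oooooo-oo-----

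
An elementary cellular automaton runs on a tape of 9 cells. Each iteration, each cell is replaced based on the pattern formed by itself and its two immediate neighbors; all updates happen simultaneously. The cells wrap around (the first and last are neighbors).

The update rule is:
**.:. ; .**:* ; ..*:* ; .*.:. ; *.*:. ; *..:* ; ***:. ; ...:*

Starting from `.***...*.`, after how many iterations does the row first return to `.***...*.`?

**..***.*
..***...*
***..***.
*..***...
.***..***
.*..***..
*.***..**
..*..***.
**.***..*
...*..***
***.***..
*...*..**
.***.***.
**...*..*
..***.***
***...*..
*..***.**
.***...*.

18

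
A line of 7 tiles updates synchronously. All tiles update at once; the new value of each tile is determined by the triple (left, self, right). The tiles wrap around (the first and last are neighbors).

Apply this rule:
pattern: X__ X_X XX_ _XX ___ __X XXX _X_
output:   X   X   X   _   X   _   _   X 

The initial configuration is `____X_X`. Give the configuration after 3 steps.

X__XXXX

XXX_XXX
__XX___
X__XXXX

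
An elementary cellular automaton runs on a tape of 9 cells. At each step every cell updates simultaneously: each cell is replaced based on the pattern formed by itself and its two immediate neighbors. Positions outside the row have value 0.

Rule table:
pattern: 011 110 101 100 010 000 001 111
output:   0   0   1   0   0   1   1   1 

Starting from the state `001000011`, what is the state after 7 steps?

100100100

step 1: 110011100
step 2: 000101001
step 3: 111010010
step 4: 010100100
step 5: 101001001
step 6: 010010010
step 7: 100100100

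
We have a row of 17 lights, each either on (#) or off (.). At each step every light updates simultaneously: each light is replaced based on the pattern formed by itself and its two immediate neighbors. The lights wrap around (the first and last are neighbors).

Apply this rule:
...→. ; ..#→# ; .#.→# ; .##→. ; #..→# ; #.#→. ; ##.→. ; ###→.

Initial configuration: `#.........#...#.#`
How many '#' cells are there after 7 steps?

step 1: .#.......###.##..
step 2: ###.....#......#.
step 3: ...#...###....##.
step 4: ..###.#...#..#..#
step 5: ##....##.########
step 6: ..#..#...........
step 7: .######..........
count of #: 6

6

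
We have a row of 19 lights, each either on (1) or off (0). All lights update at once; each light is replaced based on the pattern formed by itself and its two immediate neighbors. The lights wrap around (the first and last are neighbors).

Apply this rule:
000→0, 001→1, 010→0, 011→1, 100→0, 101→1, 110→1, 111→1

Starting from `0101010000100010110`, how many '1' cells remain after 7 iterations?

1010100001000101110
0101000010001011111
1010000100010111111
1100001000101111111
1100010001011111111
1100100010111111111
1101000101111111111
count of 1: 14

14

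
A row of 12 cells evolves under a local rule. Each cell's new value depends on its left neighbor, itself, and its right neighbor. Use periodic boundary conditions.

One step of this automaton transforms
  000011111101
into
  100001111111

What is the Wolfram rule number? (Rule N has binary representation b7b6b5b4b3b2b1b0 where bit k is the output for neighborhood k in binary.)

position 5: 111 → 1  (bit 7 = 1)
position 9: 110 → 1  (bit 6 = 1)
position 10: 101 → 1  (bit 5 = 1)
position 0: 100 → 1  (bit 4 = 1)
position 4: 011 → 0  (bit 3 = 0)
position 11: 010 → 1  (bit 2 = 1)
position 3: 001 → 0  (bit 1 = 0)
position 1: 000 → 0  (bit 0 = 0)
bits b7..b0 = 11110100 = 244

244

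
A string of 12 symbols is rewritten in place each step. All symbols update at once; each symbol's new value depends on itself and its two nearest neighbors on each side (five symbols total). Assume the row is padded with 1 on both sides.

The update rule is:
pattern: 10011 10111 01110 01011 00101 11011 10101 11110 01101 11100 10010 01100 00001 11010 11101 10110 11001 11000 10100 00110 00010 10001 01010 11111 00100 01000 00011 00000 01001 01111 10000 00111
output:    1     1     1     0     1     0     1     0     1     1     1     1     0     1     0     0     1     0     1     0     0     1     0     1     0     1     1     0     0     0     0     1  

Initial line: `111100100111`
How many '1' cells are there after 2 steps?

7

110111001101
000111110101
count of 1: 7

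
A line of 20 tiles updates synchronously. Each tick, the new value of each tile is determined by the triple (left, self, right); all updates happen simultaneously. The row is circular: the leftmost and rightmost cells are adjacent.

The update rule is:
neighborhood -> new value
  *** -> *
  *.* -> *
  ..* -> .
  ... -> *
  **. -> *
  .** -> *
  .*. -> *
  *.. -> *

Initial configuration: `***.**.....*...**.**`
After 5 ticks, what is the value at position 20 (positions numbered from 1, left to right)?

*

**********.***.*****
********************
********************  (fixed point — unchanged through tick 5)
position 20 holds *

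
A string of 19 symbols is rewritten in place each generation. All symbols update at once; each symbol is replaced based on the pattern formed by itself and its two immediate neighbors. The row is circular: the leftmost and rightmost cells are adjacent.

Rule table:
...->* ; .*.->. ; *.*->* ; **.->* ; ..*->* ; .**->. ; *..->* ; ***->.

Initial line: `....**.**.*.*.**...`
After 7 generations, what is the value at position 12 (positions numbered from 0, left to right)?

****.**.**.*.*.****
...**.**.**.*.*....
***.**.**.**.*.****
..**.**.**.**.*....
**.**.**.**.**.****
.**.**.**.**.**....
*.**.**.**.**.*****
position 12 holds *

*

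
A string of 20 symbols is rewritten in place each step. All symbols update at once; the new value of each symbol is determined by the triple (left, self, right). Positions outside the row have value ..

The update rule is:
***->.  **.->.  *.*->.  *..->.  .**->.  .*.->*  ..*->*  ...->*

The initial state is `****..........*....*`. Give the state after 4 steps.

******..............

.....**********.****
*****...............
......**************
******..............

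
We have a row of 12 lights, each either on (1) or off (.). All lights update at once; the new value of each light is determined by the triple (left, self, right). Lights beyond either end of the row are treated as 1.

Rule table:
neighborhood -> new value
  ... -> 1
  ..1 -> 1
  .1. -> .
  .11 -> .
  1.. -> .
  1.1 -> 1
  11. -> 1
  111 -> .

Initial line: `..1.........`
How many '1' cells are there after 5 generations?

generation 1: .1..11111111
generation 2: 1..1........
generation 3: 1.1..1111111
generation 4: 11..1.......
generation 5: .1.1..111111
count of 1: 8

8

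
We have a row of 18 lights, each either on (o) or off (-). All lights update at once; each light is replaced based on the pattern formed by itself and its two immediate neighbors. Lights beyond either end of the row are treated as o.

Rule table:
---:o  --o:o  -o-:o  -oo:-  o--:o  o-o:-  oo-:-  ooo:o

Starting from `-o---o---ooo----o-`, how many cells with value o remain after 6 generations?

8

-oooooooo-o-ooooo-
--oooooo--o--ooo--
oo-oooo-ooooo-o-oo
o---oo---ooo--o--o
-ooo--ooo-o-ooooo-
--o-oo-o--o--ooo--
count of o: 8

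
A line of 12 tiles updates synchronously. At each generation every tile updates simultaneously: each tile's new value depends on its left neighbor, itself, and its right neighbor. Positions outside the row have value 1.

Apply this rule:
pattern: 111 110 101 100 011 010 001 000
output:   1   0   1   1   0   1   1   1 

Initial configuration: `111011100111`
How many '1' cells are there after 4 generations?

8

generation 1: 110101011011
generation 2: 101111100101
generation 3: 010111011110
generation 4: 111010101101
count of 1: 8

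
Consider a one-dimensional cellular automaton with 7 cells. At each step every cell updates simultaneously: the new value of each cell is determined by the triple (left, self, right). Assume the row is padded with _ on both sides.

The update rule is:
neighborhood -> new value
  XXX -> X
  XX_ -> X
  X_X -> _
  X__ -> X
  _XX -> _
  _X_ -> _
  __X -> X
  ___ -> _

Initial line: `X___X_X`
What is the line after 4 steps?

step 1: _X_X___
step 2: X___X__
step 3: _X_X_X_
step 4: X_____X

X_____X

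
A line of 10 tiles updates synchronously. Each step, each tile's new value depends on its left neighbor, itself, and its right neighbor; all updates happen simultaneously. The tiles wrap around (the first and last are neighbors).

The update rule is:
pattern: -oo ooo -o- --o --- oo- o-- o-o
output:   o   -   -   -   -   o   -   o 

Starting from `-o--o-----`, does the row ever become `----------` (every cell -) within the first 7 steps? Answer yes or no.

----------
all cells are - at step 1

yes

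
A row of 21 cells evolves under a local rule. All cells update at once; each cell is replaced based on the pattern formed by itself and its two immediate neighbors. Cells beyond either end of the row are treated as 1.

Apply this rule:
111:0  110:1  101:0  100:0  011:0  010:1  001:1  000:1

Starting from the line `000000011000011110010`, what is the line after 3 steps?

011111101011100010110
000000101000101110010
011111101011100010110

011111101011100010110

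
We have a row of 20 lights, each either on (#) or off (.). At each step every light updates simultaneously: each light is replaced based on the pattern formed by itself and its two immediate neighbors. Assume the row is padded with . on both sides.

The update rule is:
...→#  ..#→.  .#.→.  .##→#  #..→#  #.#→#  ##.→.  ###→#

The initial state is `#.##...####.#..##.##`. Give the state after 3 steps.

..##.###.#.#.#.##.#.

step 1: .##.##.###.#.#.#.##.
step 2: .#.##.###.#.#.#.##.#
step 3: ..##.###.#.#.#.##.#.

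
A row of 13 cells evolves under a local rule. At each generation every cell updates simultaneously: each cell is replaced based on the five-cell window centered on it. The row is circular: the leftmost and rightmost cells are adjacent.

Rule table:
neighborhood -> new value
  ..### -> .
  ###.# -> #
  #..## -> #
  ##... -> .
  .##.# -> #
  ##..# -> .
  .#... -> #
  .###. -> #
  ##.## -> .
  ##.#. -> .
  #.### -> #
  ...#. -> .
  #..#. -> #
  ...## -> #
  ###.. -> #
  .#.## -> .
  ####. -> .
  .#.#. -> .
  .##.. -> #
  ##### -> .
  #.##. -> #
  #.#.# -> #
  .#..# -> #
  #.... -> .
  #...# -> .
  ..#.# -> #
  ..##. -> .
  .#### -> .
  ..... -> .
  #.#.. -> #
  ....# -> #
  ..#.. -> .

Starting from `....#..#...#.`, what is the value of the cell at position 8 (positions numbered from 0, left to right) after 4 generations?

..#..##.#...#
##.##.#.##...
.#.##.#.##..#
.#.##.#.##.##
position 8 holds #

#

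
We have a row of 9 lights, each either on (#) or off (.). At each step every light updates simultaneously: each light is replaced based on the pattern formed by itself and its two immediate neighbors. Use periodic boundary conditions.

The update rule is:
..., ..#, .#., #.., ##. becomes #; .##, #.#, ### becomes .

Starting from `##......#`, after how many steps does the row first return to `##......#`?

.#######.
#......##
#######..
......###
######..#
.....###.
#####..##
....###..
####..###
...###...
###..####
..###....
##..#####
.###.....
#..######
###......
..#######
##......#

18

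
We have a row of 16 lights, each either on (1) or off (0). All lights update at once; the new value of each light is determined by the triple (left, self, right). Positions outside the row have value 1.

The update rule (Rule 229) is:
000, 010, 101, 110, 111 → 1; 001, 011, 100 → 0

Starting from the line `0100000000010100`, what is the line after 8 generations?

1111111110111100

1101111111011100
1110111111101100
1111011111110100
1111101111111100
1111110111111100
1111111011111100
1111111101111100
1111111110111100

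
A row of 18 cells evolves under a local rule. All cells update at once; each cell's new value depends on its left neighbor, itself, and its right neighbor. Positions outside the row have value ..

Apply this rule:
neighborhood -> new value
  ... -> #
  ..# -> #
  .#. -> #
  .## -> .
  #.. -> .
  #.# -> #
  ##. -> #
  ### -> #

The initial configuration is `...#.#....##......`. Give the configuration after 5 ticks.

.##.######.#####.#

######.###.#.#####
.######.#####.####
#.######.#####.###
##.######.#####.##
.##.######.#####.#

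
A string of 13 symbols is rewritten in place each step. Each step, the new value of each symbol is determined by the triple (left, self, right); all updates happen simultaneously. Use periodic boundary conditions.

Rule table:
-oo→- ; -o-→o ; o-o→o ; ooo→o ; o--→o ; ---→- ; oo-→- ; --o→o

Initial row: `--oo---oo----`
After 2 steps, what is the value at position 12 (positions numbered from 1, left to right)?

-

-o--o-o--o---
ooooooooooo--
position 12 holds -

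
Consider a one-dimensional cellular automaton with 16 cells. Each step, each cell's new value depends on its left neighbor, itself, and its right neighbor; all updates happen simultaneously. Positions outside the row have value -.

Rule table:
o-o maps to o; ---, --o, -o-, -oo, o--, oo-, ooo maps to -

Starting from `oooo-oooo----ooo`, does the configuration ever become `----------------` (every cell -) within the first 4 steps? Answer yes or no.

----o-----------
----------------
all cells are - at step 2

yes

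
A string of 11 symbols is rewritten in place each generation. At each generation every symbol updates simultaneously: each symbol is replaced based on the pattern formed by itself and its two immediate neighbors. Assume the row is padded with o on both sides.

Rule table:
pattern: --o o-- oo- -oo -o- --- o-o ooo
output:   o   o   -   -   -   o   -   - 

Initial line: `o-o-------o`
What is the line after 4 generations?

ooo--------

---ooooooo-
ooo--------
---oooooooo
ooo--------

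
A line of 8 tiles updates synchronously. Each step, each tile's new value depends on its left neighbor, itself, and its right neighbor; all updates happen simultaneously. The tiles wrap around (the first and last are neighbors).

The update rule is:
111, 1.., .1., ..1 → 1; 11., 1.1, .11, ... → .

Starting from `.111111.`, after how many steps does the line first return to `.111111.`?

1.1111.1
...11...
..1..1..
.111111.

4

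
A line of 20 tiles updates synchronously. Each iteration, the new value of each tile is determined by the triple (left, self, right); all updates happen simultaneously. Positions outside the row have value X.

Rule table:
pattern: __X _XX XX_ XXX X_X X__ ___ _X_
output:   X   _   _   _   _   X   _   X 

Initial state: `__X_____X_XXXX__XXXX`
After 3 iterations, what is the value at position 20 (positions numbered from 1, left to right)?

XXXX___XX_____XX____
____X_X__X___X__X__X
X__XX_XXXXX_XXXXXXX_
position 20 holds _

_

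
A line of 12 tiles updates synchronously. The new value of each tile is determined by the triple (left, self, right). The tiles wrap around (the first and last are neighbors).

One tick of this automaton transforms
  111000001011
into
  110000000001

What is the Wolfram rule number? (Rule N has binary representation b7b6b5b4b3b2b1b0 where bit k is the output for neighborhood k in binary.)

128

position 0: 111 → 1  (bit 7 = 1)
position 2: 110 → 0  (bit 6 = 0)
position 9: 101 → 0  (bit 5 = 0)
position 3: 100 → 0  (bit 4 = 0)
position 10: 011 → 0  (bit 3 = 0)
position 8: 010 → 0  (bit 2 = 0)
position 7: 001 → 0  (bit 1 = 0)
position 4: 000 → 0  (bit 0 = 0)
bits b7..b0 = 10000000 = 128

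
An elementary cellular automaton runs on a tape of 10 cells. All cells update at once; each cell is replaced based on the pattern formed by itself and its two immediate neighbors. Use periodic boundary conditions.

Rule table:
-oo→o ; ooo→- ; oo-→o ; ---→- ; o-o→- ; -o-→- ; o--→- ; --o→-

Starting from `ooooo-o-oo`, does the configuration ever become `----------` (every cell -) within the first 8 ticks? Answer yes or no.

tick 1: ----o---o-
tick 2: ----------
all cells are - at tick 2

yes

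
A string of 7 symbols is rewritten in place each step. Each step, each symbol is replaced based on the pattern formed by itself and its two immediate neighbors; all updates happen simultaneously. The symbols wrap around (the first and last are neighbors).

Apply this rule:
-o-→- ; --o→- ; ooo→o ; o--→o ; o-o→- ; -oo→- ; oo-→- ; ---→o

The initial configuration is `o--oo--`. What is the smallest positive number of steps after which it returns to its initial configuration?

-o---o-
--oo--o
o---o--
-oo--o-
---o--o
oo--o--
--o--o-
o--o--o
-o--o--
--o--oo
o--o---
-o--oo-
--o---o
o--oo--

14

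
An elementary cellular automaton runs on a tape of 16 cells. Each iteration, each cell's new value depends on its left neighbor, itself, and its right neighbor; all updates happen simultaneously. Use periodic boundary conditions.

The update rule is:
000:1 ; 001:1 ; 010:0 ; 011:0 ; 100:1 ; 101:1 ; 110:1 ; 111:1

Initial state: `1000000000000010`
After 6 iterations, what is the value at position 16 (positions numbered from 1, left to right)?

iteration 1: 0111111111111101
iteration 2: 1011111111111110
iteration 3: 0101111111111111
iteration 4: 1010111111111111
iteration 5: 1101011111111111
iteration 6: 1110101111111111
position 16 holds 1

1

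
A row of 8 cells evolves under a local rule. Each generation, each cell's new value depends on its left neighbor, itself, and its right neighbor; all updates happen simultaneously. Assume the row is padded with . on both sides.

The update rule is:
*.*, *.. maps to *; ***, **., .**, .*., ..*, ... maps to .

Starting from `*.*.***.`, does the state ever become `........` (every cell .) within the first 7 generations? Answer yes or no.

generation 1: .*.*...*
generation 2: ..*.*...
generation 3: ...*.*..
generation 4: ....*.*.
generation 5: .....*.*
generation 6: ......*.
generation 7: .......*
generation 7 is .......*, still not uniform .

no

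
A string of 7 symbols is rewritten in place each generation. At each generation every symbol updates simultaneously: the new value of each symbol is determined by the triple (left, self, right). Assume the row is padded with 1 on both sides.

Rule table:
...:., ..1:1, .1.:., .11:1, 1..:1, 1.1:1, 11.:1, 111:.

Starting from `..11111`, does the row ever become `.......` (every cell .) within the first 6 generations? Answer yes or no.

yes

111....
..11..1
1111111
.......
all cells are . at generation 4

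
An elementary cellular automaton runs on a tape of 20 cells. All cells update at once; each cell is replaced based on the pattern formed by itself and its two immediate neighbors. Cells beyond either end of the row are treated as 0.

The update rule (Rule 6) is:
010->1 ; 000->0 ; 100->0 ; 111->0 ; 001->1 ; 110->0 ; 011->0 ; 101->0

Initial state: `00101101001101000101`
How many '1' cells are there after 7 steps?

01100001010001001101
10000011010011010001
10000100010100010011
10001100110100110100
10010001000101000100
10110011001101001100
10000100010001010000
count of 1: 5

5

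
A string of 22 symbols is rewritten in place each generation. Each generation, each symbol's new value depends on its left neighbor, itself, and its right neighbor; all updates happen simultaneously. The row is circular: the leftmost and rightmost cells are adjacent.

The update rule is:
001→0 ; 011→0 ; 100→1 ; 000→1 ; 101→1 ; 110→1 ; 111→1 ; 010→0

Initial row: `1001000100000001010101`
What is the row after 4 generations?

1100110011111100101010
0110011001111110010101
1011001100111111001010
0101100110011111100101

0101100110011111100101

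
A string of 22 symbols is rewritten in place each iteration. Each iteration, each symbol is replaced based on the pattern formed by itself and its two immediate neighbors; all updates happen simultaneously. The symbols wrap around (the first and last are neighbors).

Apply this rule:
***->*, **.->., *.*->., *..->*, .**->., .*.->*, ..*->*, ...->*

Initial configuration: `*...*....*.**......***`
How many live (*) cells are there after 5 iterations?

iteration 1: .*********...******.**
iteration 2: ..*******.***.****....
iteration 3: **.*****...*...**.****
iteration 4: *...***.*******....***
iteration 5: .***.*...*****.****.**
count of *: 15

15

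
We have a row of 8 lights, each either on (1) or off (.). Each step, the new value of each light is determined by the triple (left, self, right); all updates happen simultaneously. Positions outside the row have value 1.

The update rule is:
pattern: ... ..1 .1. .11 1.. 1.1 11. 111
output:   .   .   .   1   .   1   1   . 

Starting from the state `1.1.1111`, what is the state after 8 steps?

11.11...
.1111...
11..1...
.1......
1.......
1.......  (fixed point — unchanged through step 8)

1.......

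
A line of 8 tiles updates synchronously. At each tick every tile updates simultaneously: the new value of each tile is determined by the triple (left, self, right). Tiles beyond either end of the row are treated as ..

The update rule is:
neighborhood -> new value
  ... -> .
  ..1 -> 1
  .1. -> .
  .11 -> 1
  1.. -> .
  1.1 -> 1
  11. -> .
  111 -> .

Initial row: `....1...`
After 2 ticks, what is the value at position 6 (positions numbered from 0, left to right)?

...1....
..1.....
position 6 holds .

.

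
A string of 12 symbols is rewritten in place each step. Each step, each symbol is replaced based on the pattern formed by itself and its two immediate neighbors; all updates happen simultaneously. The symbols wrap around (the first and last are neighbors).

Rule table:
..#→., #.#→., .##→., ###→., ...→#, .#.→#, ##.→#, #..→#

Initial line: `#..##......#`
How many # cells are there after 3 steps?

##..######..
.##......##.
..######..##
count of #: 8

8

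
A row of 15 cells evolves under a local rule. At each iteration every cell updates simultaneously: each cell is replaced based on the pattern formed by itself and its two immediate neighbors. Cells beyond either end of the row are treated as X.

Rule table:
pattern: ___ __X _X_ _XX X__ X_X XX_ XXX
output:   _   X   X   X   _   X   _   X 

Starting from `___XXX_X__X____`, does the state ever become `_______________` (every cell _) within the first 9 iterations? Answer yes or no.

no

__XXX_XX_XX___X
_XXX_XX_XX___XX
XXX_XX_XX___XXX
XX_XX_XX___XXXX
X_XX_XX___XXXXX
_XX_XX___XXXXXX
XX_XX___XXXXXXX
X_XX___XXXXXXXX
_XX___XXXXXXXXX
iteration 9 is _XX___XXXXXXXXX, still not uniform _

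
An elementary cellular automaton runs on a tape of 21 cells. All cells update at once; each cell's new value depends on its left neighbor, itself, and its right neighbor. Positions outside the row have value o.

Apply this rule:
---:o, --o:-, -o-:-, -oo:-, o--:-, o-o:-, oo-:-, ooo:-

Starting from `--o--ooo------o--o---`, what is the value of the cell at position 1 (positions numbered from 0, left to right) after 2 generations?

o

---------oooo------o-
-ooooooo------oooo---
position 1 holds o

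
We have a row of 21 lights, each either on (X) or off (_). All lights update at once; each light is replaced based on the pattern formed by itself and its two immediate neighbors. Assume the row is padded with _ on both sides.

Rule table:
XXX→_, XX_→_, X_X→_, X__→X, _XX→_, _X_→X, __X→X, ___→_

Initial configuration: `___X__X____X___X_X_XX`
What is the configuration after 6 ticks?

__XXXXXX__XXX_XX_X___
_X______XX_______XX__
XXX____X__X_____X__X_
___X__XXXXXX___XXXXXX
__XXXX______X_X______
_X____X____XX_XX_____

_X____X____XX_XX_____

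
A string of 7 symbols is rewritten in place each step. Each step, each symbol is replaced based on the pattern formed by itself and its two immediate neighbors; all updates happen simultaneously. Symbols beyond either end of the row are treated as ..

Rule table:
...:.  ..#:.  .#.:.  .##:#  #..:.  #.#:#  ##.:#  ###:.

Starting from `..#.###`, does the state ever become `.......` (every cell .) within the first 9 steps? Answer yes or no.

...##.#
...###.
...#.#.
....#..
.......
all cells are . at step 5

yes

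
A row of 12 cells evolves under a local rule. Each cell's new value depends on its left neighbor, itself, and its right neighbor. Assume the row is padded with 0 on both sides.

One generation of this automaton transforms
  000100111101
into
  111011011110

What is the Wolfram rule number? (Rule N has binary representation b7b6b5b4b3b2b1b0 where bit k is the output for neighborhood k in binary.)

position 7: 111 → 1  (bit 7 = 1)
position 9: 110 → 1  (bit 6 = 1)
position 10: 101 → 1  (bit 5 = 1)
position 4: 100 → 1  (bit 4 = 1)
position 6: 011 → 0  (bit 3 = 0)
position 3: 010 → 0  (bit 2 = 0)
position 2: 001 → 1  (bit 1 = 1)
position 0: 000 → 1  (bit 0 = 1)
bits b7..b0 = 11110011 = 243

243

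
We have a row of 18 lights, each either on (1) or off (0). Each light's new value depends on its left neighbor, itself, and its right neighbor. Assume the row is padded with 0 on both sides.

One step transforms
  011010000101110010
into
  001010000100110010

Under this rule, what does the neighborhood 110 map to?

1

At position 2 the neighborhood is 110; the next row has 1 there.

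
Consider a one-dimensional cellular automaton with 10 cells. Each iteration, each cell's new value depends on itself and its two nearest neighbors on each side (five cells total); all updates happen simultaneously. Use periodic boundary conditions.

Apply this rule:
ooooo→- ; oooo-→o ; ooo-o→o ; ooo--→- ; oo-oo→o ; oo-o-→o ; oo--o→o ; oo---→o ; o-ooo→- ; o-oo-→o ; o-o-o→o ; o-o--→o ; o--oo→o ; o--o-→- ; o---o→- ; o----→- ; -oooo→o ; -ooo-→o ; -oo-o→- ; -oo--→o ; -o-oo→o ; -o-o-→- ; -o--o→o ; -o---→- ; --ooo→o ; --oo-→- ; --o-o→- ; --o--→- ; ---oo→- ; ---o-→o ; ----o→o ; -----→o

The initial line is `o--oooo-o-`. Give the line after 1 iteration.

ooooooooo-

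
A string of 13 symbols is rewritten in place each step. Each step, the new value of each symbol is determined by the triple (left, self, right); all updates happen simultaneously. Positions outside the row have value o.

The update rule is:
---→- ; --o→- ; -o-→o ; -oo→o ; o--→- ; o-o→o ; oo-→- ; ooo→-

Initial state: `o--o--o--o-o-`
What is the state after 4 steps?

---o--o--o---

---o--o--oooo
---o--o--o---
---o--o--o---  (fixed point — unchanged through step 4)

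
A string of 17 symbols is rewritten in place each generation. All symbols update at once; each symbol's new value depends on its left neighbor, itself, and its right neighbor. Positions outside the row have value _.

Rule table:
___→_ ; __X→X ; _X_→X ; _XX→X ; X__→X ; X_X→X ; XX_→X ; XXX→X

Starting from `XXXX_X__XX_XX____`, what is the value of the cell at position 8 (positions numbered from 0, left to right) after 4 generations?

generation 1: XXXXXXXXXXXXXX___
generation 2: XXXXXXXXXXXXXXX__
generation 3: XXXXXXXXXXXXXXXX_
generation 4: XXXXXXXXXXXXXXXXX
position 8 holds X

X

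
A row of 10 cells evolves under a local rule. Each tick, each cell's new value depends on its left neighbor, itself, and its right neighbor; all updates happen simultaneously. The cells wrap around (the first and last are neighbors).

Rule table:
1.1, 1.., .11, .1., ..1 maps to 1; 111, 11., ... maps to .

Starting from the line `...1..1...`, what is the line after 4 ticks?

..111.11..

..111111..
.11.....1.
11.1...111
..111.11..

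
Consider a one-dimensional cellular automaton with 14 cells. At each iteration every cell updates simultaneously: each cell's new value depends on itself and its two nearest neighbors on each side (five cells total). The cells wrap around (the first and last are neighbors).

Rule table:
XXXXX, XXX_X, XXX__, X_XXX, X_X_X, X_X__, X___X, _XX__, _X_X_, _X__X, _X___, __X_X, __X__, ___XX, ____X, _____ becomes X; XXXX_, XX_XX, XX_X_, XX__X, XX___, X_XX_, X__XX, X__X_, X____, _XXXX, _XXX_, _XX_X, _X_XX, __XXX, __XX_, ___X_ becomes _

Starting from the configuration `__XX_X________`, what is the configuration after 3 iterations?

_X__X_X_X_X__X

iteration 1: XX___XX_XXXXXX
iteration 2: _X_XX___X_XXXX
iteration 3: _X__X_X_X_X__X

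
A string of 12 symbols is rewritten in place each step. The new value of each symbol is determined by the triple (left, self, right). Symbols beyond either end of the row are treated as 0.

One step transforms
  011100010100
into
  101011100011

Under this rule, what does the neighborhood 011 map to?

At position 1 the neighborhood is 011; the next row has 0 there.

0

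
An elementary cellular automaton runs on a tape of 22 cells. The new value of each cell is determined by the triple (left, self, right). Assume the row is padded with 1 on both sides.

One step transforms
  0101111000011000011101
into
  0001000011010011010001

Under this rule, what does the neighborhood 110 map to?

At position 6 the neighborhood is 110; the next row has 0 there.

0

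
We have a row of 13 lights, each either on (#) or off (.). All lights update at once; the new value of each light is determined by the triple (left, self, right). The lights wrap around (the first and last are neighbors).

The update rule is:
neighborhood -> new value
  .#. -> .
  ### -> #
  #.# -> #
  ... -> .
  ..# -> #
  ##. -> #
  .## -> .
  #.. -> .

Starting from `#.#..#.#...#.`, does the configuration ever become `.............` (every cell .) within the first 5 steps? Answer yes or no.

no

step 1: .#..#.#...#.#
step 2: #..#.#...#.#.
step 3: ..#.#...#.#.#
step 4: .#.#...#.#.#.
step 5: #.#...#.#.#..
step 5 is #.#...#.#.#.., still not uniform .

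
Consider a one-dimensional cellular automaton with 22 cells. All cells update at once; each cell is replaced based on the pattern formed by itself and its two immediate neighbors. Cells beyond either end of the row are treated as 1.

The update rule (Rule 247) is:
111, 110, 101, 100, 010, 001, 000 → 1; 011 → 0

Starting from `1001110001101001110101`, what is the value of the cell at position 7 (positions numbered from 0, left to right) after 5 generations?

1110111110111110111110
1111011111011111011111
1111101111101111101111
1111110111110111110111
1111111011111011111011
position 7 holds 0

0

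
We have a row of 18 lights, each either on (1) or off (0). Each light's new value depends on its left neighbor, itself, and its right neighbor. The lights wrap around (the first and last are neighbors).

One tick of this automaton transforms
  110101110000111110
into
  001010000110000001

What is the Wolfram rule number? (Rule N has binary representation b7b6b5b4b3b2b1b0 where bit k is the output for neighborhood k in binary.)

33

position 6: 111 → 0  (bit 7 = 0)
position 1: 110 → 0  (bit 6 = 0)
position 2: 101 → 1  (bit 5 = 1)
position 8: 100 → 0  (bit 4 = 0)
position 0: 011 → 0  (bit 3 = 0)
position 3: 010 → 0  (bit 2 = 0)
position 11: 001 → 0  (bit 1 = 0)
position 9: 000 → 1  (bit 0 = 1)
bits b7..b0 = 00100001 = 33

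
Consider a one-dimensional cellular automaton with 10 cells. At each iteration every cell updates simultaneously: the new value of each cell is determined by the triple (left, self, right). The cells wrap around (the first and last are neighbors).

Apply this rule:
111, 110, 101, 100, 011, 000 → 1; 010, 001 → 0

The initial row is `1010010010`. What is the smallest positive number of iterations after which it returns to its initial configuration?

0101001001
1010100100
0101010010
0010101001
1001010100
0100101010
0010010101
1001001010
0100100101
1010010010

10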